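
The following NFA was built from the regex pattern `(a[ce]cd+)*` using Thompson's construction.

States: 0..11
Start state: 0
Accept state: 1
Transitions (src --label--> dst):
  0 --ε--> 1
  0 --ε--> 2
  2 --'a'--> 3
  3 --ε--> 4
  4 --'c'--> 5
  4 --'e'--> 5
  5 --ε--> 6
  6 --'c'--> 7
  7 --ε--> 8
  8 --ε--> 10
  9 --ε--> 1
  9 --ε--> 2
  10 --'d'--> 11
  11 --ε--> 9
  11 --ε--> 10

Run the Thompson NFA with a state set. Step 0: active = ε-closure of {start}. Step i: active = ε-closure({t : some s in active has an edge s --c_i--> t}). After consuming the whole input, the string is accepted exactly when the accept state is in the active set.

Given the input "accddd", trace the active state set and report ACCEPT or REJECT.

Answer: ACCEPT

Derivation:
S₀ = ε-closure({0}) = {0,1,2}
'a' @ 1: {3,4}
'c' @ 2: {5,6}
'c' @ 3: {7,8,10}
'd' @ 4: {1,2,9,10,11}  (accept∈set)
'd' @ 5: {1,2,9,10,11}  (accept∈set)
'd' @ 6: {1,2,9,10,11}  (accept∈set)
final: {1,2,9,10,11}; accept 1 in set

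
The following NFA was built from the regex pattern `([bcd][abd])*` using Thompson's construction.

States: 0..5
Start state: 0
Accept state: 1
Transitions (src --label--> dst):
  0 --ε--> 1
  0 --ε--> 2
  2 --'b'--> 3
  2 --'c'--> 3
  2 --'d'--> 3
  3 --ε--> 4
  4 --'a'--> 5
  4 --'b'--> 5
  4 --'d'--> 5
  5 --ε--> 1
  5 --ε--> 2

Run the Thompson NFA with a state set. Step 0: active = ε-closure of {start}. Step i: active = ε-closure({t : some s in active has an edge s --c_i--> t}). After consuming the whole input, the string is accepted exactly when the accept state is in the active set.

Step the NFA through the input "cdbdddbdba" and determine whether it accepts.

Answer: ACCEPT

Derivation:
S₀ = ε-closure({0}) = {0,1,2}
'c' @ 1: {3,4}
'd' @ 2: {1,2,5}  (accept∈set)
'b' @ 3: {3,4}
'd' @ 4: {1,2,5}  (accept∈set)
'd' @ 5: {3,4}
'd' @ 6: {1,2,5}  (accept∈set)
'b' @ 7: {3,4}
'd' @ 8: {1,2,5}  (accept∈set)
'b' @ 9: {3,4}
'a' @ 10: {1,2,5}  (accept∈set)
after full input: {1,2,5}  (accept=1 in)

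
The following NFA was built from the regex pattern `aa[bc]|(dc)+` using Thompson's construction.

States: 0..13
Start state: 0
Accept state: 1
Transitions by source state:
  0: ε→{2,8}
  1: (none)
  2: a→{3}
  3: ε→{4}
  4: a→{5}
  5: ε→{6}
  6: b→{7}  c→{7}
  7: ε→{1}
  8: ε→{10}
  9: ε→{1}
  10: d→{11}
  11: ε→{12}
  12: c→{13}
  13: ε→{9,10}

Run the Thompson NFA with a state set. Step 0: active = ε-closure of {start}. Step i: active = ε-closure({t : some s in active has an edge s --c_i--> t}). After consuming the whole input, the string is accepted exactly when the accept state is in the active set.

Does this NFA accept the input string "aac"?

Answer: ACCEPT

Steps:
initial (ε-close {0}): {0,2,8,10}
'a' @ 1: {3,4}
'a' @ 2: {5,6}
'c' @ 3: {1,7}  [accepting]
after full input: {1,7}  (accept=1 in)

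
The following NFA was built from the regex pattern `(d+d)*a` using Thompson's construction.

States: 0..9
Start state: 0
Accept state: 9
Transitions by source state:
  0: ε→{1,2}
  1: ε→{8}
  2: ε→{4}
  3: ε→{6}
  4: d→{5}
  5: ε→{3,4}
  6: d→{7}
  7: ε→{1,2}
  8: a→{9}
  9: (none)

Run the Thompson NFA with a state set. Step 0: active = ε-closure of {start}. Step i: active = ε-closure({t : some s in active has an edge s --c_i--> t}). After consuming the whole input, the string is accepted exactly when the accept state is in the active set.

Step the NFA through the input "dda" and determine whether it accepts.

Answer: ACCEPT

Trace:
start: ε-closure({0}) = {0,1,2,4,8}
'd' @ 1: {3,4,5,6}
'd' @ 2: {1,2,3,4,5,6,7,8}
'a' @ 3: {9}  (accept∈set)
end set {9} — state 9 in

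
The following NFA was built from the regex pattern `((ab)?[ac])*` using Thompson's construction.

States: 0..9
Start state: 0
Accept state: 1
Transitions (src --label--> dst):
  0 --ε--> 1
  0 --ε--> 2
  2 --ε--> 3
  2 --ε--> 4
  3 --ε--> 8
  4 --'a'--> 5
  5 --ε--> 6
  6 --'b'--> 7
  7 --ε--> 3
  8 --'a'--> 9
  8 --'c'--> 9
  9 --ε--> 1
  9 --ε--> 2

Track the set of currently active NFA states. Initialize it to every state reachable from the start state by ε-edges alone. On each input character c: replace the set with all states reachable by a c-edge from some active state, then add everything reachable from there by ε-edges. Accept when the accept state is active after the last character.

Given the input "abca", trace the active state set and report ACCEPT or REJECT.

Answer: ACCEPT

Trace:
S₀ = ε-closure({0}) = {0,1,2,3,4,8}
'a' @ 1: {1,2,3,4,5,6,8,9}  ✓accept
'b' @ 2: {3,7,8}
'c' @ 3: {1,2,3,4,8,9}  ✓accept
'a' @ 4: {1,2,3,4,5,6,8,9}  ✓accept
after full input: {1,2,3,4,5,6,8,9}  (accept=1 in)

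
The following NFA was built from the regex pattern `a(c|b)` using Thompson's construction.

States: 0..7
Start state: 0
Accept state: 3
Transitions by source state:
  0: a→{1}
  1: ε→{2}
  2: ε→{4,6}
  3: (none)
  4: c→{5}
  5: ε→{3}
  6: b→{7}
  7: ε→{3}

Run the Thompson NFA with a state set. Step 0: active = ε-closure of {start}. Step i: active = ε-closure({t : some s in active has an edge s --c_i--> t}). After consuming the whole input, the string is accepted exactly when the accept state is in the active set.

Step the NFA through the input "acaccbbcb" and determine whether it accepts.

initial (ε-close {0}): {0}
'a' @ 1: {1,2,4,6}
'c' @ 2: {3,5}  [accepting]
'a' @ 3: {}  — no active states
rest 'ccbbcb' ignored (set empty)
final: {}; accept 3 not in set

Answer: REJECT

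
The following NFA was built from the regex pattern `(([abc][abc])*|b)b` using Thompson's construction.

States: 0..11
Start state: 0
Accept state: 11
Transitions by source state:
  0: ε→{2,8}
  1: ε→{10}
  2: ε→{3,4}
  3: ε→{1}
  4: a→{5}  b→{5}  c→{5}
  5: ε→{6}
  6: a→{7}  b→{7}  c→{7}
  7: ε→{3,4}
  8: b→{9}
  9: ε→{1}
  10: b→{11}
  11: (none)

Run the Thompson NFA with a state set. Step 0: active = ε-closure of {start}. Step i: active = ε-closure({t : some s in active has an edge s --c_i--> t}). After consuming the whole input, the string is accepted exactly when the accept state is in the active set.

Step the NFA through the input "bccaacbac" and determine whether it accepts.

Answer: REJECT

Derivation:
S₀ = ε-closure({0}) = {0,1,2,3,4,8,10}
'b' @ 1: {1,5,6,9,10,11}  [accepting]
'c' @ 2: {1,3,4,7,10}
'c' @ 3: {5,6}
'a' @ 4: {1,3,4,7,10}
'a' @ 5: {5,6}
'c' @ 6: {1,3,4,7,10}
'b' @ 7: {5,6,11}  [accepting]
'a' @ 8: {1,3,4,7,10}
'c' @ 9: {5,6}
after full input: {5,6}  (accept=11 not in)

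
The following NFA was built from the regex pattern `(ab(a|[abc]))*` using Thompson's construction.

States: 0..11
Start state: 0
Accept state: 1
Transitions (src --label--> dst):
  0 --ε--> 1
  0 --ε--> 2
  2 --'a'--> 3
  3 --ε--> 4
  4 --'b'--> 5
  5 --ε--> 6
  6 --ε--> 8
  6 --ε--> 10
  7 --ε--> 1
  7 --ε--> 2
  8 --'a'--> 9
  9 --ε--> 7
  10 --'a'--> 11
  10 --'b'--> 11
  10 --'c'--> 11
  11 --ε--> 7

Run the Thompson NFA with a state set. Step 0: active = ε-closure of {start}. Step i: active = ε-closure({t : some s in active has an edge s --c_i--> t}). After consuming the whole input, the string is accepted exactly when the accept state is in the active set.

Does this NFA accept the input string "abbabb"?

Answer: ACCEPT

Derivation:
initial (ε-close {0}): {0,1,2}
'a' @ 1: {3,4}
'b' @ 2: {5,6,8,10}
'b' @ 3: {1,2,7,11}  ✓accept
'a' @ 4: {3,4}
'b' @ 5: {5,6,8,10}
'b' @ 6: {1,2,7,11}  ✓accept
final: {1,2,7,11}; accept 1 in set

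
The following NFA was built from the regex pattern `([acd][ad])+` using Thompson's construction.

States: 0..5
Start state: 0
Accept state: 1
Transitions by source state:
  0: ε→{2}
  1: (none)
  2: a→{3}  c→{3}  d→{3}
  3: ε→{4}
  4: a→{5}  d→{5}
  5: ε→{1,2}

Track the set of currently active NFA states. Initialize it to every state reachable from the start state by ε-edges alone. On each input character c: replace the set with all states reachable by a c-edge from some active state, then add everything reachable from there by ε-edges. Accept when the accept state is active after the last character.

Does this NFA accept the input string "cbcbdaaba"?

Answer: REJECT

Derivation:
S₀ = ε-closure({0}) = {0,2}
'c' @ 1: {3,4}
'b' @ 2: {}  — state set empty
rest 'cbdaaba' ignored (set empty)
end set {} — state 1 not in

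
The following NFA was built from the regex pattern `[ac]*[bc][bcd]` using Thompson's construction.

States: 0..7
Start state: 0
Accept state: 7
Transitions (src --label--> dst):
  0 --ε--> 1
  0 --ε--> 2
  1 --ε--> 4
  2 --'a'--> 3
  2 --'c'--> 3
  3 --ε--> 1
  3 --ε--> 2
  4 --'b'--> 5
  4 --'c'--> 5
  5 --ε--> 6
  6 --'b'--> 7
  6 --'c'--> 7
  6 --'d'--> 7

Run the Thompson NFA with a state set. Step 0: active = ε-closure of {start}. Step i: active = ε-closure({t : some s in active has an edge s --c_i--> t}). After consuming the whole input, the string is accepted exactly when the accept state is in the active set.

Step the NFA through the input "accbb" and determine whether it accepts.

Answer: ACCEPT

Trace:
initial (ε-close {0}): {0,1,2,4}
'a' @ 1: {1,2,3,4}
'c' @ 2: {1,2,3,4,5,6}
'c' @ 3: {1,2,3,4,5,6,7}  (accept∈set)
'b' @ 4: {5,6,7}  (accept∈set)
'b' @ 5: {7}  (accept∈set)
end set {7} — state 7 in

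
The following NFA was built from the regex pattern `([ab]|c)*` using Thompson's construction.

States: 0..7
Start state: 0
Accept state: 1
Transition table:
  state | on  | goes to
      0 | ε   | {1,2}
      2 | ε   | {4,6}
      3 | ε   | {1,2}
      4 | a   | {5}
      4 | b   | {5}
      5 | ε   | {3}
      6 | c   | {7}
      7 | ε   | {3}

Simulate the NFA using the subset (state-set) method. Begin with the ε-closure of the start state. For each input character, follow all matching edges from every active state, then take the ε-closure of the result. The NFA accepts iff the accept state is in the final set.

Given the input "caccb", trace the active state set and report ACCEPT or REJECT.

start: ε-closure({0}) = {0,1,2,4,6}
'c' @ 1: {1,2,3,4,6,7}  [accepting]
'a' @ 2: {1,2,3,4,5,6}  [accepting]
'c' @ 3: {1,2,3,4,6,7}  [accepting]
'c' @ 4: {1,2,3,4,6,7}  [accepting]
'b' @ 5: {1,2,3,4,5,6}  [accepting]
after full input: {1,2,3,4,5,6}  (accept=1 in)

Answer: ACCEPT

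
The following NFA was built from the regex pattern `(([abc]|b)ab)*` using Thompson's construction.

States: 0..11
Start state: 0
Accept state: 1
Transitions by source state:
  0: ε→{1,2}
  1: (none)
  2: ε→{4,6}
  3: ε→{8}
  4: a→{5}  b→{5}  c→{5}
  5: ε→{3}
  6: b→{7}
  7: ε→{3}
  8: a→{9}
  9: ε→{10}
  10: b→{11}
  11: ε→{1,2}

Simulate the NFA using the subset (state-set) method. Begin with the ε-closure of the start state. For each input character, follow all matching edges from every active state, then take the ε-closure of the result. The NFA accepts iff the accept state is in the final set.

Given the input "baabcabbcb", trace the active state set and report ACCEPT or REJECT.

Answer: REJECT

Trace:
S₀ = ε-closure({0}) = {0,1,2,4,6}
'b' @ 1: {3,5,7,8}
'a' @ 2: {9,10}
'a' @ 3: {}  — state set empty
rest 'bcabbcb' ignored (set empty)
end set {} — state 1 not in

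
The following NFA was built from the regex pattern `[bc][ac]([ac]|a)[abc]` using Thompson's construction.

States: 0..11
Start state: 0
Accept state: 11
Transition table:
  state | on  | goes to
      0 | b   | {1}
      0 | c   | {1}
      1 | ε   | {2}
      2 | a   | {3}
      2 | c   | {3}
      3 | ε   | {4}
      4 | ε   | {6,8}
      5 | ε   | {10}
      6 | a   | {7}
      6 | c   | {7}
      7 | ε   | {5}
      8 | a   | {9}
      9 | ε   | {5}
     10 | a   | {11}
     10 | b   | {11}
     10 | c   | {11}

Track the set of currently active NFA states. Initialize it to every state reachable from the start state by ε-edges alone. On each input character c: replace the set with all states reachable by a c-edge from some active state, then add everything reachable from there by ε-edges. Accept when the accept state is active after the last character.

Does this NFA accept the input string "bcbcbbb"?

Answer: REJECT

Trace:
S₀ = ε-closure({0}) = {0}
'b' @ 1: {1,2}
'c' @ 2: {3,4,6,8}
'b' @ 3: {}  — state set empty
rest 'cbbb' ignored (set empty)
end set {} — state 11 not in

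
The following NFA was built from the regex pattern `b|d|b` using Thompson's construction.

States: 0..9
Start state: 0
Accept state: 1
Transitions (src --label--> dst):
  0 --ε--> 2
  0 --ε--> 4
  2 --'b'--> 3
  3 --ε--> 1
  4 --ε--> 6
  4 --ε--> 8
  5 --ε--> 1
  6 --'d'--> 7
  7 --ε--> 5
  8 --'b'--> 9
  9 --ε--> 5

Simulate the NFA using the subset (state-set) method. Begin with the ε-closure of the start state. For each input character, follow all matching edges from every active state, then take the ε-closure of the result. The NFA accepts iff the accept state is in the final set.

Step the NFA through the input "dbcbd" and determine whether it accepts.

Answer: REJECT

Derivation:
start: ε-closure({0}) = {0,2,4,6,8}
'd' @ 1: {1,5,7}  (accept∈set)
'b' @ 2: {}  — state set empty
rest 'cbd' ignored (set empty)
final: {}; accept 1 not in set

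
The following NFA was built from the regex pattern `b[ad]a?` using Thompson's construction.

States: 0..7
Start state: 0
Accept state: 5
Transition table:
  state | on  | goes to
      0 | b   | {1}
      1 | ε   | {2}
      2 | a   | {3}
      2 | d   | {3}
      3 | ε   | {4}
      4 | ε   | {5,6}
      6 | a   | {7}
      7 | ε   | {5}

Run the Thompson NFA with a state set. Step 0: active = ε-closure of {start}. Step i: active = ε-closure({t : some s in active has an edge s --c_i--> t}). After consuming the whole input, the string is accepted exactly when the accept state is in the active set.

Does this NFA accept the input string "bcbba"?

start: ε-closure({0}) = {0}
'b' @ 1: {1,2}
'c' @ 2: {}  — dead — no transitions
rest 'bba' ignored (set empty)
after full input: {}  (accept=5 not in)

Answer: REJECT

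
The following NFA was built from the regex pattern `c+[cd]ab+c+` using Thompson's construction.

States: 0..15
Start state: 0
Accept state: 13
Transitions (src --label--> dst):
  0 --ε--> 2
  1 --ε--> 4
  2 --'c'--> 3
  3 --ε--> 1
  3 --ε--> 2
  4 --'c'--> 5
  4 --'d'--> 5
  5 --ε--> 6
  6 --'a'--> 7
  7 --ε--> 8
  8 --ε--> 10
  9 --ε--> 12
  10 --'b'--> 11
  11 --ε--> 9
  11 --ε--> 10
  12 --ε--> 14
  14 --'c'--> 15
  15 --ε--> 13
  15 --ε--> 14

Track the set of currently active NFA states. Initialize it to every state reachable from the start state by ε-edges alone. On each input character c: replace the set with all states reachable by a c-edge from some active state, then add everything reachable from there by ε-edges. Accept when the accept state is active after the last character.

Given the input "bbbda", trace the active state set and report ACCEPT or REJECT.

start: ε-closure({0}) = {0,2}
'b' @ 1: {}  — no active states
rest 'bbda' ignored (set empty)
final: {}; accept 13 not in set

Answer: REJECT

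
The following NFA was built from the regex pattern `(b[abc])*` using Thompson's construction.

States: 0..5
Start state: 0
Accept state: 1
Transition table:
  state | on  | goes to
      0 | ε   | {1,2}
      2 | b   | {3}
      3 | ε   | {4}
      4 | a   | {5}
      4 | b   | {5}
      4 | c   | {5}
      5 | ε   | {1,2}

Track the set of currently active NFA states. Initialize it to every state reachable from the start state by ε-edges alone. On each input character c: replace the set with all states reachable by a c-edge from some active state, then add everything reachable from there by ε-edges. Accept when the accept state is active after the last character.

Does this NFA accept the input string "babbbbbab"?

Answer: REJECT

Trace:
start: ε-closure({0}) = {0,1,2}
'b' @ 1: {3,4}
'a' @ 2: {1,2,5}  (accept∈set)
'b' @ 3: {3,4}
'b' @ 4: {1,2,5}  (accept∈set)
'b' @ 5: {3,4}
'b' @ 6: {1,2,5}  (accept∈set)
'b' @ 7: {3,4}
'a' @ 8: {1,2,5}  (accept∈set)
'b' @ 9: {3,4}
final: {3,4}; accept 1 not in set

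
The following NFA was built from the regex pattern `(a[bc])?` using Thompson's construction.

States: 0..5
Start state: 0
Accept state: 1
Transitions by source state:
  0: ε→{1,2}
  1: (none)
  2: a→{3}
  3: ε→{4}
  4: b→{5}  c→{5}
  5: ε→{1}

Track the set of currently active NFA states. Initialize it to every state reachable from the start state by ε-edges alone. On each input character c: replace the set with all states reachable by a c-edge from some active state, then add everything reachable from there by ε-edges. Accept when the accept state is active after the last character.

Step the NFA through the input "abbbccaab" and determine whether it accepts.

Answer: REJECT

Steps:
start: ε-closure({0}) = {0,1,2}
'a' @ 1: {3,4}
'b' @ 2: {1,5}  [accepting]
'b' @ 3: {}  — no active states
rest 'bccaab' ignored (set empty)
final: {}; accept 1 not in set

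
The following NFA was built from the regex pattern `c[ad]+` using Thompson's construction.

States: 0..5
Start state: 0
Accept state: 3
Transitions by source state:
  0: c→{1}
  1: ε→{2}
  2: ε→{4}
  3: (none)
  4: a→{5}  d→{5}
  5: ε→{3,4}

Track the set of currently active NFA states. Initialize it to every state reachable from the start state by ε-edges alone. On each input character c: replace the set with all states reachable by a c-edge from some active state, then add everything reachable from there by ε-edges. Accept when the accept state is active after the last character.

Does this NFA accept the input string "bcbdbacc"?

Answer: REJECT

Derivation:
S₀ = ε-closure({0}) = {0}
'b' @ 1: {}  — no active states
rest 'cbdbacc' ignored (set empty)
final: {}; accept 3 not in set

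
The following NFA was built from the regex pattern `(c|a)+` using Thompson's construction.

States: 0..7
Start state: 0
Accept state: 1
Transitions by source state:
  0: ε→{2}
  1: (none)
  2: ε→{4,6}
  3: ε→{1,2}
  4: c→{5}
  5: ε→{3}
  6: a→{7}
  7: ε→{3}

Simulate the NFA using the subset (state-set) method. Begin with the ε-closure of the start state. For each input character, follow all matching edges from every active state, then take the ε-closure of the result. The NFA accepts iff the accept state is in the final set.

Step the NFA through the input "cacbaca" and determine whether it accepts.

initial (ε-close {0}): {0,2,4,6}
'c' @ 1: {1,2,3,4,5,6}  (accept∈set)
'a' @ 2: {1,2,3,4,6,7}  (accept∈set)
'c' @ 3: {1,2,3,4,5,6}  (accept∈set)
'b' @ 4: {}  — no active states
rest 'aca' ignored (set empty)
after full input: {}  (accept=1 not in)

Answer: REJECT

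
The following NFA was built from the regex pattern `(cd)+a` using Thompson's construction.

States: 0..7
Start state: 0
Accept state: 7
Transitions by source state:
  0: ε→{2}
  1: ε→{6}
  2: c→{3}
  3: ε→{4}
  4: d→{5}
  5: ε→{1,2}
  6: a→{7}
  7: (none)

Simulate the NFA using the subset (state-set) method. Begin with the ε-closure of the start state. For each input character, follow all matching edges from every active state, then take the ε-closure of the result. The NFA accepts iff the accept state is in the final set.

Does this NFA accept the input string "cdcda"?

S₀ = ε-closure({0}) = {0,2}
'c' @ 1: {3,4}
'd' @ 2: {1,2,5,6}
'c' @ 3: {3,4}
'd' @ 4: {1,2,5,6}
'a' @ 5: {7}  ✓accept
end set {7} — state 7 in

Answer: ACCEPT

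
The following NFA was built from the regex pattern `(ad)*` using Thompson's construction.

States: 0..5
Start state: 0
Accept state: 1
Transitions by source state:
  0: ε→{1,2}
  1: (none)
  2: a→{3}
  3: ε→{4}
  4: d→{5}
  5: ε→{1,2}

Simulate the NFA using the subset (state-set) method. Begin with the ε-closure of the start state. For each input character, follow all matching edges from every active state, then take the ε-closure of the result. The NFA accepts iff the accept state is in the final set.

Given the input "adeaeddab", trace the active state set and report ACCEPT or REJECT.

Answer: REJECT

Derivation:
initial (ε-close {0}): {0,1,2}
'a' @ 1: {3,4}
'd' @ 2: {1,2,5}  (accept∈set)
'e' @ 3: {}  — state set empty
rest 'aeddab' ignored (set empty)
after full input: {}  (accept=1 not in)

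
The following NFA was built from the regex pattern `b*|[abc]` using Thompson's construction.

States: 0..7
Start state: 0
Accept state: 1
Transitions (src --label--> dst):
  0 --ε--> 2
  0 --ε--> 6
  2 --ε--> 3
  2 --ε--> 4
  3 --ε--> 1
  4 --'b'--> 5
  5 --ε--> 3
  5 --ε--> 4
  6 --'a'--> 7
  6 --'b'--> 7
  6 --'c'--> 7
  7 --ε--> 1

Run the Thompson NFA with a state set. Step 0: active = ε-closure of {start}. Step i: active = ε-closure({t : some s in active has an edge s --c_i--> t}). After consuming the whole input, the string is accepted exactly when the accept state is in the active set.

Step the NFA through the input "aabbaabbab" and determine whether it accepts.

Answer: REJECT

Derivation:
S₀ = ε-closure({0}) = {0,1,2,3,4,6}
'a' @ 1: {1,7}  ✓accept
'a' @ 2: {}  — no active states
rest 'bbaabbab' ignored (set empty)
end set {} — state 1 not in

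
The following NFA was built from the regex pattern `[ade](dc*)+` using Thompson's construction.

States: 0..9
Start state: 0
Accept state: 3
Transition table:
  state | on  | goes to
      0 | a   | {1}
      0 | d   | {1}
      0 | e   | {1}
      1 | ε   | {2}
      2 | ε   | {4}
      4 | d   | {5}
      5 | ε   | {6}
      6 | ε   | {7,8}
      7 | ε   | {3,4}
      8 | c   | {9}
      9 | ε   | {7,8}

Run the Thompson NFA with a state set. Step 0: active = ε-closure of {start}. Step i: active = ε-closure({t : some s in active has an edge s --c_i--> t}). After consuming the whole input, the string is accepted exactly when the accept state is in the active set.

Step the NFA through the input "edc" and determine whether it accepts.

initial (ε-close {0}): {0}
'e' @ 1: {1,2,4}
'd' @ 2: {3,4,5,6,7,8}  (accept∈set)
'c' @ 3: {3,4,7,8,9}  (accept∈set)
end set {3,4,7,8,9} — state 3 in

Answer: ACCEPT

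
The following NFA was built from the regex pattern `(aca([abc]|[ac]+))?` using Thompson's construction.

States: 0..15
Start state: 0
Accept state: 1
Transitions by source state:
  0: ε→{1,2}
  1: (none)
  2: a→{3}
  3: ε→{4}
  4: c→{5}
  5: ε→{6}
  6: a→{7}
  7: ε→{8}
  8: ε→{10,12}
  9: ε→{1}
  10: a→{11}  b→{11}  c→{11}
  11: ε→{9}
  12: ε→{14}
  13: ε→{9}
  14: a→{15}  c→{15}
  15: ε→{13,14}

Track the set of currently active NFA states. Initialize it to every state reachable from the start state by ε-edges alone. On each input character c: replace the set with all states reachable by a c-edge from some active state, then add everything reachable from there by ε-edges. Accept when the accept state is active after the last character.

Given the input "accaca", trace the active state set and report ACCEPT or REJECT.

Answer: REJECT

Trace:
initial (ε-close {0}): {0,1,2}
'a' @ 1: {3,4}
'c' @ 2: {5,6}
'c' @ 3: {}  — state set empty
rest 'aca' ignored (set empty)
after full input: {}  (accept=1 not in)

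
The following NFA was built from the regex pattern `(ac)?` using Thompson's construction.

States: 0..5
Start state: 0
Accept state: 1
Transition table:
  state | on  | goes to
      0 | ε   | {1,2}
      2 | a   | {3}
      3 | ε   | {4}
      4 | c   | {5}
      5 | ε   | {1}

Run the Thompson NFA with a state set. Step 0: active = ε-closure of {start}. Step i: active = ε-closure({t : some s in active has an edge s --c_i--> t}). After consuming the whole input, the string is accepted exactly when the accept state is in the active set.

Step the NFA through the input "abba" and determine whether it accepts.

Answer: REJECT

Steps:
initial (ε-close {0}): {0,1,2}
'a' @ 1: {3,4}
'b' @ 2: {}  — dead — no transitions
rest 'ba' ignored (set empty)
final: {}; accept 1 not in set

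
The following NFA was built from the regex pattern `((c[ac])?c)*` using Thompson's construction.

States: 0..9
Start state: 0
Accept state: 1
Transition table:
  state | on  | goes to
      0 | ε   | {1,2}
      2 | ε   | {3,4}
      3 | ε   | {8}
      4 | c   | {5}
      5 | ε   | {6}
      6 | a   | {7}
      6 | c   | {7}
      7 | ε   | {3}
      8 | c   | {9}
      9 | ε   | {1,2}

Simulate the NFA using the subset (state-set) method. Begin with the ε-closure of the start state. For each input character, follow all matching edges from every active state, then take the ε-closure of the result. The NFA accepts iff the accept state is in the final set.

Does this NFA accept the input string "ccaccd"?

initial (ε-close {0}): {0,1,2,3,4,8}
'c' @ 1: {1,2,3,4,5,6,8,9}  (accept∈set)
'c' @ 2: {1,2,3,4,5,6,7,8,9}  (accept∈set)
'a' @ 3: {3,7,8}
'c' @ 4: {1,2,3,4,8,9}  (accept∈set)
'c' @ 5: {1,2,3,4,5,6,8,9}  (accept∈set)
'd' @ 6: {}  — no active states
final: {}; accept 1 not in set

Answer: REJECT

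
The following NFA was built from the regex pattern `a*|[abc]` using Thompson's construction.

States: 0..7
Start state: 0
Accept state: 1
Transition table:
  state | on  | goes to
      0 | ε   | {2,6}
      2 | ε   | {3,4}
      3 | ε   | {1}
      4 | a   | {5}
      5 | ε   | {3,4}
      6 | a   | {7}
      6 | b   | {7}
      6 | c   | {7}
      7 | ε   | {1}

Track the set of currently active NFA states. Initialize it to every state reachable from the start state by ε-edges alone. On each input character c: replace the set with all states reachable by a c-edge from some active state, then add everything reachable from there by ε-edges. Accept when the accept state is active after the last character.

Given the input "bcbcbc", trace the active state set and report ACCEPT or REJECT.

Answer: REJECT

Trace:
start: ε-closure({0}) = {0,1,2,3,4,6}
'b' @ 1: {1,7}  ✓accept
'c' @ 2: {}  — state set empty
rest 'bcbc' ignored (set empty)
after full input: {}  (accept=1 not in)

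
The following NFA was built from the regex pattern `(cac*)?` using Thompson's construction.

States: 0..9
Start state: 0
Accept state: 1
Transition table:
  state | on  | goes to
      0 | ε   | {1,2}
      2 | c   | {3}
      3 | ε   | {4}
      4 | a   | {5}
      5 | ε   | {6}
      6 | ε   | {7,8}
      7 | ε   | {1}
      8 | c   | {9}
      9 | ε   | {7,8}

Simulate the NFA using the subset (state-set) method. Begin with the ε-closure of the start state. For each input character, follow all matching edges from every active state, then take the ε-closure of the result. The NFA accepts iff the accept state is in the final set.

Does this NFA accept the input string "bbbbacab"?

Answer: REJECT

Trace:
initial (ε-close {0}): {0,1,2}
'b' @ 1: {}  — state set empty
rest 'bbbacab' ignored (set empty)
final: {}; accept 1 not in set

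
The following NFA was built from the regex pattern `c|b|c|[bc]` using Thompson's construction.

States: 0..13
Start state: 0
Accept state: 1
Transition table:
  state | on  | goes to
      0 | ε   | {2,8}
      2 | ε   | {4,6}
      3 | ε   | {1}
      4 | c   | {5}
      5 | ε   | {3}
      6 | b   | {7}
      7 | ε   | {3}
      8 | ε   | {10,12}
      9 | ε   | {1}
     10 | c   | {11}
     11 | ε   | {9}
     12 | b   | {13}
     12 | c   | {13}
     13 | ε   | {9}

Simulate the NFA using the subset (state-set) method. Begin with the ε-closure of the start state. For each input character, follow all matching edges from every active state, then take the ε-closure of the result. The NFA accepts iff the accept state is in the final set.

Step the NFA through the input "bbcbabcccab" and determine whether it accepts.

Answer: REJECT

Derivation:
S₀ = ε-closure({0}) = {0,2,4,6,8,10,12}
'b' @ 1: {1,3,7,9,13}  [accepting]
'b' @ 2: {}  — dead — no transitions
rest 'cbabcccab' ignored (set empty)
after full input: {}  (accept=1 not in)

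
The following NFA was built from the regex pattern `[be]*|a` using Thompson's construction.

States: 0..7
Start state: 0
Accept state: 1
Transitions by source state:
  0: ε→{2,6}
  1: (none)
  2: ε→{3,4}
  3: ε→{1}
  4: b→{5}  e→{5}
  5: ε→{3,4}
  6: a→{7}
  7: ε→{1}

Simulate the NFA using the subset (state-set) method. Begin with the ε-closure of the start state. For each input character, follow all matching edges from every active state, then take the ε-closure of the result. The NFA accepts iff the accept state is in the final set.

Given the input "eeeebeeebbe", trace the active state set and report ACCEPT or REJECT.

start: ε-closure({0}) = {0,1,2,3,4,6}
'e' @ 1: {1,3,4,5}  ✓accept
'e' @ 2: {1,3,4,5}  ✓accept
'e' @ 3: {1,3,4,5}  ✓accept
'e' @ 4: {1,3,4,5}  ✓accept
'b' @ 5: {1,3,4,5}  ✓accept
'e' @ 6: {1,3,4,5}  ✓accept
'e' @ 7: {1,3,4,5}  ✓accept
'e' @ 8: {1,3,4,5}  ✓accept
'b' @ 9: {1,3,4,5}  ✓accept
'b' @ 10: {1,3,4,5}  ✓accept
'e' @ 11: {1,3,4,5}  ✓accept
final: {1,3,4,5}; accept 1 in set

Answer: ACCEPT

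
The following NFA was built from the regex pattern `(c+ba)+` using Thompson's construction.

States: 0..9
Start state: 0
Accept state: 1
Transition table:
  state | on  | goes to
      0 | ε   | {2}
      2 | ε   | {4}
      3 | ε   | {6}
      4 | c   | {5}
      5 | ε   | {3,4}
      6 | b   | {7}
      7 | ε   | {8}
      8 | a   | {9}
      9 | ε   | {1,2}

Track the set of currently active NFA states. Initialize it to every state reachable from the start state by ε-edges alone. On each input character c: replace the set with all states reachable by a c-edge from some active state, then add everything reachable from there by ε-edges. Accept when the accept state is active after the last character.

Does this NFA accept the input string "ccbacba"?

S₀ = ε-closure({0}) = {0,2,4}
'c' @ 1: {3,4,5,6}
'c' @ 2: {3,4,5,6}
'b' @ 3: {7,8}
'a' @ 4: {1,2,4,9}  [accepting]
'c' @ 5: {3,4,5,6}
'b' @ 6: {7,8}
'a' @ 7: {1,2,4,9}  [accepting]
final: {1,2,4,9}; accept 1 in set

Answer: ACCEPT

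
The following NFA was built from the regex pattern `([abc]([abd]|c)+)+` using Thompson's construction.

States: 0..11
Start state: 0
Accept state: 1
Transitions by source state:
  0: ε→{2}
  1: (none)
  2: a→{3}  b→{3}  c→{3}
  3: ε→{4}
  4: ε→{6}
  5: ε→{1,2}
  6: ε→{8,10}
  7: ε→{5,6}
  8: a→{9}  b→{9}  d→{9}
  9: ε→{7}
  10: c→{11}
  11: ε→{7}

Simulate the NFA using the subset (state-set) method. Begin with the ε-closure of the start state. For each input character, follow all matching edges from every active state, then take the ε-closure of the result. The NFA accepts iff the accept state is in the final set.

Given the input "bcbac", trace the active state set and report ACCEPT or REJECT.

Answer: ACCEPT

Derivation:
start: ε-closure({0}) = {0,2}
'b' @ 1: {3,4,6,8,10}
'c' @ 2: {1,2,5,6,7,8,10,11}  ✓accept
'b' @ 3: {1,2,3,4,5,6,7,8,9,10}  ✓accept
'a' @ 4: {1,2,3,4,5,6,7,8,9,10}  ✓accept
'c' @ 5: {1,2,3,4,5,6,7,8,10,11}  ✓accept
end set {1,2,3,4,5,6,7,8,10,11} — state 1 in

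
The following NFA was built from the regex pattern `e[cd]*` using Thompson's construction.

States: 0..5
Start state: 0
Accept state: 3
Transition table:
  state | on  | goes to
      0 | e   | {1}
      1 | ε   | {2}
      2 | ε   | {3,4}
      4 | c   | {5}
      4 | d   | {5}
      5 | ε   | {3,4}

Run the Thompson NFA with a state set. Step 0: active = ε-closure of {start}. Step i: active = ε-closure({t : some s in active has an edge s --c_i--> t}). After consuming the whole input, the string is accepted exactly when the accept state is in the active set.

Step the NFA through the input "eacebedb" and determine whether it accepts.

initial (ε-close {0}): {0}
'e' @ 1: {1,2,3,4}  ✓accept
'a' @ 2: {}  — dead — no transitions
rest 'cebedb' ignored (set empty)
end set {} — state 3 not in

Answer: REJECT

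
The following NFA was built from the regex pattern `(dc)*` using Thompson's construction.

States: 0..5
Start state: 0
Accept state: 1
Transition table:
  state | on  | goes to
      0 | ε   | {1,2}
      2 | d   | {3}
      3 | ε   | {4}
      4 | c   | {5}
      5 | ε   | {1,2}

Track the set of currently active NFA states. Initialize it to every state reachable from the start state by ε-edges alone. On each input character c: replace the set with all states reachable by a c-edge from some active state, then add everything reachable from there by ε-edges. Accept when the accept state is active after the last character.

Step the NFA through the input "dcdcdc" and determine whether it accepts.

Answer: ACCEPT

Trace:
initial (ε-close {0}): {0,1,2}
'd' @ 1: {3,4}
'c' @ 2: {1,2,5}  (accept∈set)
'd' @ 3: {3,4}
'c' @ 4: {1,2,5}  (accept∈set)
'd' @ 5: {3,4}
'c' @ 6: {1,2,5}  (accept∈set)
after full input: {1,2,5}  (accept=1 in)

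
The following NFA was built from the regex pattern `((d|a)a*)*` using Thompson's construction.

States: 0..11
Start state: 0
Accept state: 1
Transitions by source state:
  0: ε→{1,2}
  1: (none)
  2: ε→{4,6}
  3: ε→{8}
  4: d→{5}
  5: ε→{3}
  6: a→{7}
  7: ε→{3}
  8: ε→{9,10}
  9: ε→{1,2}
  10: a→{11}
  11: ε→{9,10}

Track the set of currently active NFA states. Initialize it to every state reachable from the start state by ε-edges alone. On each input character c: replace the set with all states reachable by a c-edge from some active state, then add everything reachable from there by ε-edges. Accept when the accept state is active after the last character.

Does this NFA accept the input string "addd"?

start: ε-closure({0}) = {0,1,2,4,6}
'a' @ 1: {1,2,3,4,6,7,8,9,10}  (accept∈set)
'd' @ 2: {1,2,3,4,5,6,8,9,10}  (accept∈set)
'd' @ 3: {1,2,3,4,5,6,8,9,10}  (accept∈set)
'd' @ 4: {1,2,3,4,5,6,8,9,10}  (accept∈set)
final: {1,2,3,4,5,6,8,9,10}; accept 1 in set

Answer: ACCEPT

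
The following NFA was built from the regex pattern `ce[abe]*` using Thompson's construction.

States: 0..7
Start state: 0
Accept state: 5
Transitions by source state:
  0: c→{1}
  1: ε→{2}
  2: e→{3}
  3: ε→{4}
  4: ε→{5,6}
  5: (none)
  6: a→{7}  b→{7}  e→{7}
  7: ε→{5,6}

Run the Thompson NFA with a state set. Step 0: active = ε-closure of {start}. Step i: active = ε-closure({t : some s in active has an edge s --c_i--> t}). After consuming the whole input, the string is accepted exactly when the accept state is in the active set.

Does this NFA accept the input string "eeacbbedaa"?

initial (ε-close {0}): {0}
'e' @ 1: {}  — dead — no transitions
rest 'eacbbedaa' ignored (set empty)
end set {} — state 5 not in

Answer: REJECT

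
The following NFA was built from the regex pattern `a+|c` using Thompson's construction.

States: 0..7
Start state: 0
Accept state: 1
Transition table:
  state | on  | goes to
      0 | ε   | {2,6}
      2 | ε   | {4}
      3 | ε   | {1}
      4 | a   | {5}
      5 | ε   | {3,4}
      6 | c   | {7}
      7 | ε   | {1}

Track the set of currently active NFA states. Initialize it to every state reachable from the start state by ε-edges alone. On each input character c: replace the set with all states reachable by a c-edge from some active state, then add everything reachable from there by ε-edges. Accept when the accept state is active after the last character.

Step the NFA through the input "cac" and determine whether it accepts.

Answer: REJECT

Steps:
initial (ε-close {0}): {0,2,4,6}
'c' @ 1: {1,7}  [accepting]
'a' @ 2: {}  — dead — no transitions
rest 'c' ignored (set empty)
final: {}; accept 1 not in set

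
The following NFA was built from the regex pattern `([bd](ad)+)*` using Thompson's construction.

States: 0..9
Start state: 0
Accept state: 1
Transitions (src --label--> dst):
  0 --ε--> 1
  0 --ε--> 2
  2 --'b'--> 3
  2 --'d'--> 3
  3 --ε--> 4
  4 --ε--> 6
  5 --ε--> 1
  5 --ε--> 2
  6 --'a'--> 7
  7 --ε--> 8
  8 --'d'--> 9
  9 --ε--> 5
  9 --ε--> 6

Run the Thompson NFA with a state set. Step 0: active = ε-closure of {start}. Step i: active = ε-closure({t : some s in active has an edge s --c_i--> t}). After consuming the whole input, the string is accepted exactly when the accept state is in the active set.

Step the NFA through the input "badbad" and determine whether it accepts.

initial (ε-close {0}): {0,1,2}
'b' @ 1: {3,4,6}
'a' @ 2: {7,8}
'd' @ 3: {1,2,5,6,9}  [accepting]
'b' @ 4: {3,4,6}
'a' @ 5: {7,8}
'd' @ 6: {1,2,5,6,9}  [accepting]
after full input: {1,2,5,6,9}  (accept=1 in)

Answer: ACCEPT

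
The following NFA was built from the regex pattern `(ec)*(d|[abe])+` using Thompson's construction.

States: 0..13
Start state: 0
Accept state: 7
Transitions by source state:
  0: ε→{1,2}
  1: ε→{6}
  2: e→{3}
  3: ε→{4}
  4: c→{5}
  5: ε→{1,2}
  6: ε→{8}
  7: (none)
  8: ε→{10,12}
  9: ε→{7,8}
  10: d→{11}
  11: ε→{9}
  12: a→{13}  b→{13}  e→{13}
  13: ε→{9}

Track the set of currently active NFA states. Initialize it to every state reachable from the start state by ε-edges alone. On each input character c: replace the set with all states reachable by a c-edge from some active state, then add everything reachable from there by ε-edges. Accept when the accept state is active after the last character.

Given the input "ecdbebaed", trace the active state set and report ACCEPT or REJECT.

Answer: ACCEPT

Steps:
initial (ε-close {0}): {0,1,2,6,8,10,12}
'e' @ 1: {3,4,7,8,9,10,12,13}  ✓accept
'c' @ 2: {1,2,5,6,8,10,12}
'd' @ 3: {7,8,9,10,11,12}  ✓accept
'b' @ 4: {7,8,9,10,12,13}  ✓accept
'e' @ 5: {7,8,9,10,12,13}  ✓accept
'b' @ 6: {7,8,9,10,12,13}  ✓accept
'a' @ 7: {7,8,9,10,12,13}  ✓accept
'e' @ 8: {7,8,9,10,12,13}  ✓accept
'd' @ 9: {7,8,9,10,11,12}  ✓accept
after full input: {7,8,9,10,11,12}  (accept=7 in)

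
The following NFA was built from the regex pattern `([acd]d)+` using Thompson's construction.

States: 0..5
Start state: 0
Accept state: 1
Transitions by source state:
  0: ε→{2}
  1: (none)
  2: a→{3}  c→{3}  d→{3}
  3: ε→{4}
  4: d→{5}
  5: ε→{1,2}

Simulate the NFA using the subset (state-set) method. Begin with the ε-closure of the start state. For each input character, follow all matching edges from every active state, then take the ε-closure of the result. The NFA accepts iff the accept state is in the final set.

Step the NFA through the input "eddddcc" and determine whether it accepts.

initial (ε-close {0}): {0,2}
'e' @ 1: {}  — state set empty
rest 'ddddcc' ignored (set empty)
final: {}; accept 1 not in set

Answer: REJECT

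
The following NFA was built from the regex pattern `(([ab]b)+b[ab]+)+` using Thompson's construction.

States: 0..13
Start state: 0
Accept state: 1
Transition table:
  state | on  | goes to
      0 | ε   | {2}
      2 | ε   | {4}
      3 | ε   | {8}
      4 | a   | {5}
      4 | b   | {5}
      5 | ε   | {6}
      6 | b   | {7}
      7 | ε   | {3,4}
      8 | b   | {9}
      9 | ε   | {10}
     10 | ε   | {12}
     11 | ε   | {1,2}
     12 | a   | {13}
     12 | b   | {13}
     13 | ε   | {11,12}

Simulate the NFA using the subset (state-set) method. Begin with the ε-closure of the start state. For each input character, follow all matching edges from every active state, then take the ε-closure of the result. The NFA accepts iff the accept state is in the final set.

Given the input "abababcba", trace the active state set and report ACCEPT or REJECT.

Answer: REJECT

Derivation:
start: ε-closure({0}) = {0,2,4}
'a' @ 1: {5,6}
'b' @ 2: {3,4,7,8}
'a' @ 3: {5,6}
'b' @ 4: {3,4,7,8}
'a' @ 5: {5,6}
'b' @ 6: {3,4,7,8}
'c' @ 7: {}  — no active states
rest 'ba' ignored (set empty)
final: {}; accept 1 not in set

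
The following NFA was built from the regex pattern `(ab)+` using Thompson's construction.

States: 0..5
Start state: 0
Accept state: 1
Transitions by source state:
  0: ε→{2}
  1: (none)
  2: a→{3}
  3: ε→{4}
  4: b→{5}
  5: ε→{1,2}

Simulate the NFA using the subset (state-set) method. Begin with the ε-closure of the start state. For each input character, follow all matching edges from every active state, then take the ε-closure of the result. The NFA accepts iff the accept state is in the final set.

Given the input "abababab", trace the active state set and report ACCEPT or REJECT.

Answer: ACCEPT

Derivation:
start: ε-closure({0}) = {0,2}
'a' @ 1: {3,4}
'b' @ 2: {1,2,5}  (accept∈set)
'a' @ 3: {3,4}
'b' @ 4: {1,2,5}  (accept∈set)
'a' @ 5: {3,4}
'b' @ 6: {1,2,5}  (accept∈set)
'a' @ 7: {3,4}
'b' @ 8: {1,2,5}  (accept∈set)
after full input: {1,2,5}  (accept=1 in)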